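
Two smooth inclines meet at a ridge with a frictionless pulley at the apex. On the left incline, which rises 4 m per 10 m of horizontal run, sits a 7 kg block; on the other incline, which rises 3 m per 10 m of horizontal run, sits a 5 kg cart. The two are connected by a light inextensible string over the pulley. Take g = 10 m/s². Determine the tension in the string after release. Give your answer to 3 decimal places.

Resolve each weight along its own incline: the 7 kg mass has component 7 × 10 × sin 21.80° = 25.997 N down its slope, and the 5 kg mass has 5 × 10 × sin 16.70° = 14.367 N down its slope.
The 7 kg side's 25.997 N exceeds the other side's 14.367 N, so that mass slides down and the 5 kg mass slides up. Taking that direction as positive, Newton's second law for the whole system gives 25.997 − 14.367 = (7 + 5) a, so a = 11.630 / 12 = 0.9692 m/s².
For the 5 kg mass (up-slope positive): T − 14.367 = 5 × 0.9692, so T = 19.213 N.

19.213 N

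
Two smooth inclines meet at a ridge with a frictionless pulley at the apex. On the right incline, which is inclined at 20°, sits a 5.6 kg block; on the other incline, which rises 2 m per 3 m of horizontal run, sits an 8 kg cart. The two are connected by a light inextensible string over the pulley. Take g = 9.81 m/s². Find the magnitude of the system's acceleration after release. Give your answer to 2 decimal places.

Resolve each weight along its own incline: the 5.6 kg mass has component 5.6 × 9.81 × sin 20° = 18.789 N down its slope, and the 8 kg mass has 8 × 9.81 × sin 33.69° = 43.533 N down its slope.
The 8 kg side's 43.533 N exceeds the other side's 18.789 N, so that mass slides down and the 5.6 kg mass slides up. Taking that direction as positive, Newton's second law for the whole system gives 43.533 − 18.789 = (5.6 + 8) a, so a = 24.744 / 13.6 = 1.8194 m/s².

1.82 m/s²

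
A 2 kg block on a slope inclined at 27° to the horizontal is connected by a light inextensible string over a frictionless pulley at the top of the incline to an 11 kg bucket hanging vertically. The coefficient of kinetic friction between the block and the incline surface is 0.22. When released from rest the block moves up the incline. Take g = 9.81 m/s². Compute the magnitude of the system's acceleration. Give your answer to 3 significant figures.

For the block on the incline: the weight component along the slope is m₁g sin 27° = 2 × 9.81 × 0.4540 = 8.907 N and the normal force is N = m₁g cos 27° = 17.482 N.
Kinetic friction opposes the block's motion up the incline: f = μN = 0.22 × 17.482 = 3.846 N acting down the slope.
Newton's second law for the block (up-slope positive): T − 8.907 − 3.846 = 2 a. For the hanging bucket (downward positive): 11 × 9.81 − T = 11 a.
Adding the two equations eliminates T: 95.157 = 13 a, so a = 7.3198 m/s².

7.32 m/s²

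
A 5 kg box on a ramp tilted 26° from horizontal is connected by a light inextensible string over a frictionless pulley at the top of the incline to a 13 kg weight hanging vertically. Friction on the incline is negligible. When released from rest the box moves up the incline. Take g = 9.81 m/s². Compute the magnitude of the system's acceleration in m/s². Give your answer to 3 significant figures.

5.89 m/s²

For the box on the incline: the weight component along the slope is m₁g sin 26° = 5 × 9.81 × 0.4384 = 21.504 N and the normal force is N = m₁g cos 26° = 44.086 N.
Newton's second law for the box (up-slope positive): T − 21.504 = 5 a. For the hanging weight (downward positive): 13 × 9.81 − T = 13 a.
Adding the two equations eliminates T: 106.026 = 18 a, so a = 5.8903 m/s².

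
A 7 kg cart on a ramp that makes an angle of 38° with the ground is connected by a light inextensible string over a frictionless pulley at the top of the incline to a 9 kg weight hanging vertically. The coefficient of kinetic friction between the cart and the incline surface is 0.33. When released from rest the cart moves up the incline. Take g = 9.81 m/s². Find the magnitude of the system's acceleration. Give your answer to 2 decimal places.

For the cart on the incline: the weight component along the slope is m₁g sin 38° = 7 × 9.81 × 0.6157 = 42.280 N and the normal force is N = m₁g cos 38° = 54.113 N.
Kinetic friction opposes the cart's motion up the incline: f = μN = 0.33 × 54.113 = 17.857 N acting down the slope.
Newton's second law for the cart (up-slope positive): T − 42.280 − 17.857 = 7 a. For the hanging weight (downward positive): 9 × 9.81 − T = 9 a.
Adding the two equations eliminates T: 28.153 = 16 a, so a = 1.7596 m/s².

1.76 m/s²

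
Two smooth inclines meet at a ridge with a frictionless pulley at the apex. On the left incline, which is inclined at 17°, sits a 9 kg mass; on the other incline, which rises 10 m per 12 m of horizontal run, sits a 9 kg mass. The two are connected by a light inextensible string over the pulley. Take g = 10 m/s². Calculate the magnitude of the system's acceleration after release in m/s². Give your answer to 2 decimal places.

Resolve each weight along its own incline: the 9 kg mass has component 9 × 10 × sin 17° = 26.313 N down its slope, and the 9 kg mass has 9 × 10 × sin 39.81° = 57.617 N down its slope.
The 9 kg side's 57.617 N exceeds the other side's 26.313 N, so that mass slides down and the 9 kg mass slides up. Taking that direction as positive, Newton's second law for the whole system gives 57.617 − 26.313 = (9 + 9) a, so a = 31.304 / 18 = 1.7391 m/s².

1.74 m/s²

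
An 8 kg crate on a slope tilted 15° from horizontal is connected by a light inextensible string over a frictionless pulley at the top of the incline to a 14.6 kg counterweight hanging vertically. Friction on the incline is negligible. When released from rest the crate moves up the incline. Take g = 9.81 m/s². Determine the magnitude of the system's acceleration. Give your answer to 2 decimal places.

For the crate on the incline: the weight component along the slope is m₁g sin 15° = 8 × 9.81 × 0.2588 = 20.311 N and the normal force is N = m₁g cos 15° = 75.806 N.
Newton's second law for the crate (up-slope positive): T − 20.311 = 8 a. For the hanging counterweight (downward positive): 14.6 × 9.81 − T = 14.6 a.
Adding the two equations eliminates T: 122.915 = 22.6 a, so a = 5.4387 m/s².

5.44 m/s²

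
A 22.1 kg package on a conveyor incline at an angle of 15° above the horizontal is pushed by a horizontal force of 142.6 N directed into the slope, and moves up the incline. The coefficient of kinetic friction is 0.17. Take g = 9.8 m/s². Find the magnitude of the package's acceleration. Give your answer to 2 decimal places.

The horizontal push has components F cos 15° = 142.6 × 0.9659 = 137.737 N up the incline and F sin 15° = 142.6 × 0.2588 = 36.905 N pressing into the surface.
The normal force is therefore N = mg cos 15° + F sin 15° = 209.195 + 36.905 = 246.100 N, and kinetic friction down the slope is μN = 0.17 × 246.100 = 41.837 N.
Along the incline: F cos 15° − mg sin 15° − μN = ma, so 137.737 − 56.051 − 41.837 = 22.1 a, giving a = 1.8031 m/s².

1.80 m/s²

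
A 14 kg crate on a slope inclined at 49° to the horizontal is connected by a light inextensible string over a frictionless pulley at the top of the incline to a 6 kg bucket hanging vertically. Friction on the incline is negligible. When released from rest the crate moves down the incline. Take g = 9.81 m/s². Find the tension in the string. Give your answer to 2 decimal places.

72.30 N

For the crate on the incline: the weight component along the slope is m₁g sin 49° = 14 × 9.81 × 0.7547 = 103.650 N and the normal force is N = m₁g cos 49° = 90.103 N.
Newton's second law for the crate (down-slope positive): 103.650 − T = 14 a. For the hanging bucket (upward positive): T − 6 × 9.81 = 6 a.
Adding the two equations eliminates T: 44.790 = 20 a, so a = 2.2395 m/s².
Then from the hanging bucket's equation, T = 6 × (9.81 + 2.2395) = 72.297 N.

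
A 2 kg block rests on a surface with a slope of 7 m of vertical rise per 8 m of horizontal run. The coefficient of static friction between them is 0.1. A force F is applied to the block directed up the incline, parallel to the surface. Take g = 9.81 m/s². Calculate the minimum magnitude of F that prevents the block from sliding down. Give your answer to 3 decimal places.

The normal force is N = mg cos 41.19° = 14.766 N. With F at its minimum the block is on the verge of sliding down, so static friction is at its maximum μ_s N = 0.1 × 14.766 = 1.477 N and acts up the slope.
Equilibrium along the incline: F + μ_s N = mg sin 41.19°, so F = 12.920 − 1.477 = 11.443 N.

11.443 N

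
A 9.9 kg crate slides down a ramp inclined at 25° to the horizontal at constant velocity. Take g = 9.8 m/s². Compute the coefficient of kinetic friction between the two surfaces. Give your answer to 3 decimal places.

0.466

At constant velocity the net force along the incline is zero: mg sin 25° = μ mg cos 25°.
So μ = tan 25° = 0.4226 / 0.9063 = 0.4663.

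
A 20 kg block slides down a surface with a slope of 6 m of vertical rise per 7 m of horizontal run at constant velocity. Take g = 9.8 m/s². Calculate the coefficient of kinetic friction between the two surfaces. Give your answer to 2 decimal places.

At constant velocity the net force along the incline is zero: mg sin 40.60° = μ mg cos 40.60°.
So μ = tan 40.60° = 0.6508 / 0.7593 = 0.8571.

0.86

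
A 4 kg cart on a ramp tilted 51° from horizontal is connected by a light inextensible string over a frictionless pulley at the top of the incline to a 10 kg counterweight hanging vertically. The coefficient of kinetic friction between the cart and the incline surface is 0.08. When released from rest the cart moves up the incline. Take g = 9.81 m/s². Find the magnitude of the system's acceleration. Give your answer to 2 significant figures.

4.7 m/s²

For the cart on the incline: the weight component along the slope is m₁g sin 51° = 4 × 9.81 × 0.7771 = 30.493 N and the normal force is N = m₁g cos 51° = 24.695 N.
Kinetic friction opposes the cart's motion up the incline: f = μN = 0.08 × 24.695 = 1.976 N acting down the slope.
Newton's second law for the cart (up-slope positive): T − 30.493 − 1.976 = 4 a. For the hanging counterweight (downward positive): 10 × 9.81 − T = 10 a.
Adding the two equations eliminates T: 65.631 = 14 a, so a = 4.6879 m/s².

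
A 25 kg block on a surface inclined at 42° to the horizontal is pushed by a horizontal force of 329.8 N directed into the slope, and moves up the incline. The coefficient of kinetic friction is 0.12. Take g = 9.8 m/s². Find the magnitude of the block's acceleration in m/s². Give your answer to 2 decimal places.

1.31 m/s²

The horizontal push has components F cos 42° = 329.8 × 0.7431 = 245.074 N up the incline and F sin 42° = 329.8 × 0.6691 = 220.669 N pressing into the surface.
The normal force is therefore N = mg cos 42° + F sin 42° = 182.060 + 220.669 = 402.729 N, and kinetic friction down the slope is μN = 0.12 × 402.729 = 48.327 N.
Along the incline: F cos 42° − mg sin 42° − μN = ma, so 245.074 − 163.930 − 48.327 = 25 a, giving a = 1.3127 m/s².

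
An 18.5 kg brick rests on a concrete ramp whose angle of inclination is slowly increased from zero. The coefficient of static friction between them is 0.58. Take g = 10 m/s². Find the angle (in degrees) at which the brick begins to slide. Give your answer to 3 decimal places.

At the threshold of sliding, static friction is at its maximum μ_s N and exactly balances the weight component along the incline: mg sin θ = μ_s mg cos θ.
Hence tan θ = μ_s = 0.58, so θ = arctan(0.58) = 30.1137°.

30.114°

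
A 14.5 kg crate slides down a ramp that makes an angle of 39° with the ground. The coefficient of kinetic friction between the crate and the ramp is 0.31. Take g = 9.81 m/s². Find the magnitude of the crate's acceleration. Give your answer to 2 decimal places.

Resolving the weight along the incline: the component pulling the crate down the slope is mg sin 39° = 14.5 × 9.81 × 0.6293 = 89.515 N, and the normal force is N = mg cos 39° = 14.5 × 9.81 × 0.7771 = 110.539 N.
Kinetic friction acts up the slope with magnitude f = μN = 0.31 × 110.539 = 34.267 N.
Net force along the incline is 89.515 − 34.267 = 55.248 N, so a = 55.248 / 14.5 = 3.8102 m/s².

3.81 m/s²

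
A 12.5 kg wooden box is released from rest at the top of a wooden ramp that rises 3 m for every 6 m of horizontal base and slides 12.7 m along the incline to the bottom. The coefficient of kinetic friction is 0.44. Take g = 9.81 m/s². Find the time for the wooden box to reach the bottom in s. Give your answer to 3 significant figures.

The weight component along the incline is mg sin 26.57° = 54.840 N and the normal force is N = mg cos 26.57° = 109.679 N.
Friction up the slope is f = μN = 0.44 × 109.679 = 48.259 N, so the net downslope force is 54.840 − 48.259 = 6.581 N and a = 6.581 / 12.5 = 0.5265 m/s².
Starting from rest, L = ½at², so t = √(2L/a) = √(2 × 12.7 / 0.5265) = 6.9457 s.

6.95 s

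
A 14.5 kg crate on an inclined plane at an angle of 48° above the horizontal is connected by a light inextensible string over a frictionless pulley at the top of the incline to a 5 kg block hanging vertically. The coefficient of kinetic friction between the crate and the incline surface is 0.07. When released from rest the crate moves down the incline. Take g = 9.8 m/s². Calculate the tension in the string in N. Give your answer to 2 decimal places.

For the crate on the incline: the weight component along the slope is m₁g sin 48° = 14.5 × 9.8 × 0.7431 = 105.595 N and the normal force is N = m₁g cos 48° = 95.083 N.
Kinetic friction opposes the crate's motion down the incline: f = μN = 0.07 × 95.083 = 6.656 N acting up the slope.
Newton's second law for the crate (down-slope positive): 105.595 − 6.656 − T = 14.5 a. For the hanging block (upward positive): T − 5 × 9.8 = 5 a.
Adding the two equations eliminates T: 49.939 = 19.5 a, so a = 2.5610 m/s².
Then from the hanging block's equation, T = 5 × (9.8 + 2.5610) = 61.805 N.

61.81 N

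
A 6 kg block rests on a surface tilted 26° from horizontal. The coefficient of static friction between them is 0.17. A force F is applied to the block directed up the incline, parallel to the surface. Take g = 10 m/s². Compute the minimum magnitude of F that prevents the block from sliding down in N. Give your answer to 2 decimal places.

The normal force is N = mg cos 26° = 53.928 N. With F at its minimum the block is on the verge of sliding down, so static friction is at its maximum μ_s N = 0.17 × 53.928 = 9.168 N and acts up the slope.
Equilibrium along the incline: F + μ_s N = mg sin 26°, so F = 26.302 − 9.168 = 17.134 N.

17.13 N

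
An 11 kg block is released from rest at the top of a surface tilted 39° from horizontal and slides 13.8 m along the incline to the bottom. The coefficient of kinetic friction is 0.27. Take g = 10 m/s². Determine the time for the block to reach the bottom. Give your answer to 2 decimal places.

2.57 s

The weight component along the incline is mg sin 39° = 69.225 N and the normal force is N = mg cos 39° = 85.486 N.
Friction up the slope is f = μN = 0.27 × 85.486 = 23.081 N, so the net downslope force is 69.225 − 23.081 = 46.144 N and a = 46.144 / 11 = 4.1949 m/s².
Starting from rest, L = ½at², so t = √(2L/a) = √(2 × 13.8 / 4.1949) = 2.5650 s.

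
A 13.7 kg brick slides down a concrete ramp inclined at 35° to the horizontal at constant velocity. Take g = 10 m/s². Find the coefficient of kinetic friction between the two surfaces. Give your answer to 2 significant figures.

0.70

At constant velocity the net force along the incline is zero: mg sin 35° = μ mg cos 35°.
So μ = tan 35° = 0.5736 / 0.8192 = 0.7002.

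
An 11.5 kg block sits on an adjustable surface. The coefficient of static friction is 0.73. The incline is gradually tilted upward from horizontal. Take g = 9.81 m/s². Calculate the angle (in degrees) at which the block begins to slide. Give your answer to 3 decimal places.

36.129°

At the threshold of sliding, static friction is at its maximum μ_s N and exactly balances the weight component along the incline: mg sin θ = μ_s mg cos θ.
Hence tan θ = μ_s = 0.73, so θ = arctan(0.73) = 36.1294°.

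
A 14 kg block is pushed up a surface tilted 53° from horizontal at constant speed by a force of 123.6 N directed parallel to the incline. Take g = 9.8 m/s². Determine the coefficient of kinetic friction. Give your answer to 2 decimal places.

At constant speed ΣF = 0 along the incline. The applied 123.6 N acts up the slope; the weight component mg sin 53° = 109.573 N and kinetic friction μN both act down the slope.
So 123.6 = 109.573 + μ × 82.569, giving μ = (123.6 − 109.573) / 82.569 = 0.1699.

0.17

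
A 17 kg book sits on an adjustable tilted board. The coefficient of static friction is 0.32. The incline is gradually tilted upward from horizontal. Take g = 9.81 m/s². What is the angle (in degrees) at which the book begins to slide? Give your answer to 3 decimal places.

17.745°

At the threshold of sliding, static friction is at its maximum μ_s N and exactly balances the weight component along the incline: mg sin θ = μ_s mg cos θ.
Hence tan θ = μ_s = 0.32, so θ = arctan(0.32) = 17.7447°.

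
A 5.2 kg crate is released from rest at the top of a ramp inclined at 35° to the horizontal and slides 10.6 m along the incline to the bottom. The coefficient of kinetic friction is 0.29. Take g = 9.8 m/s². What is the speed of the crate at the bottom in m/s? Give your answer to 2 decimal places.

8.36 m/s

The weight component along the incline is mg sin 35° = 29.229 N and the normal force is N = mg cos 35° = 41.744 N.
Friction up the slope is f = μN = 0.29 × 41.744 = 12.106 N, so the net downslope force is 29.229 − 12.106 = 17.123 N and a = 17.123 / 5.2 = 3.2929 m/s².
Starting from rest over a distance of 10.6 m, v² = 2aL = 2 × 3.2929 × 10.6 = 69.8095, so v = 8.3552 m/s.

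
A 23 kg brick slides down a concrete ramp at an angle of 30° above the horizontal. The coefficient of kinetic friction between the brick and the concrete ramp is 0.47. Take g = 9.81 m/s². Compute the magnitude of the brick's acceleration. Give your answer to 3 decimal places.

Resolving the weight along the incline: the component pulling the brick down the slope is mg sin 30° = 23 × 9.81 × 0.5000 = 112.815 N, and the normal force is N = mg cos 30° = 23 × 9.81 × 0.8660 = 195.396 N.
Kinetic friction acts up the slope with magnitude f = μN = 0.47 × 195.396 = 91.836 N.
Net force along the incline is 112.815 − 91.836 = 20.979 N, so a = 20.979 / 23 = 0.9121 m/s².

0.912 m/s²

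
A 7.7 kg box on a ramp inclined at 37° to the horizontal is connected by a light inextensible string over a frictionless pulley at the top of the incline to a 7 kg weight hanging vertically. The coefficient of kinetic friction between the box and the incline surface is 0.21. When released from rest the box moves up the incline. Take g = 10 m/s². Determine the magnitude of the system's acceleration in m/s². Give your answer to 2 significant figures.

0.73 m/s²

For the box on the incline: the weight component along the slope is m₁g sin 37° = 7.7 × 10 × 0.6018 = 46.339 N and the normal force is N = m₁g cos 37° = 61.495 N.
Kinetic friction opposes the box's motion up the incline: f = μN = 0.21 × 61.495 = 12.914 N acting down the slope.
Newton's second law for the box (up-slope positive): T − 46.339 − 12.914 = 7.7 a. For the hanging weight (downward positive): 7 × 10 − T = 7 a.
Adding the two equations eliminates T: 10.747 = 14.7 a, so a = 0.7311 m/s².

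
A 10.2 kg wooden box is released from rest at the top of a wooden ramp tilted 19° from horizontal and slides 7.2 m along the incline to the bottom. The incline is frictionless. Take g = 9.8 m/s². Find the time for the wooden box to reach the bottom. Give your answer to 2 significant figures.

2.1 s

The weight component along the incline is mg sin 19° = 32.544 N and the normal force is N = mg cos 19° = 94.514 N.
With no friction, a = g sin 19° = 3.1906 m/s².
Starting from rest, L = ½at², so t = √(2L/a) = √(2 × 7.2 / 3.1906) = 2.1244 s.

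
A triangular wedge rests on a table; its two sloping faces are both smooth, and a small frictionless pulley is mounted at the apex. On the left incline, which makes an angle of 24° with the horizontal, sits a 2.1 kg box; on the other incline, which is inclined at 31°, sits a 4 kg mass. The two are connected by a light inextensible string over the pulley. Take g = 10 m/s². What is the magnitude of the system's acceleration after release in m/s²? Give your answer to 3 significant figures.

1.98 m/s²

Resolve each weight along its own incline: the 2.1 kg mass has component 2.1 × 10 × sin 24° = 8.541 N down its slope, and the 4 kg mass has 4 × 10 × sin 31° = 20.602 N down its slope.
The 4 kg side's 20.602 N exceeds the other side's 8.541 N, so that mass slides down and the 2.1 kg mass slides up. Taking that direction as positive, Newton's second law for the whole system gives 20.602 − 8.541 = (2.1 + 4) a, so a = 12.061 / 6.1 = 1.9772 m/s².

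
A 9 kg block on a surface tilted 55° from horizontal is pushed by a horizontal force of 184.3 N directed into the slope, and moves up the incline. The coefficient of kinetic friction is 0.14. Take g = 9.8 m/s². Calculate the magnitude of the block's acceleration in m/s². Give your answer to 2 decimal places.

0.58 m/s²

The horizontal push has components F cos 55° = 184.3 × 0.5736 = 105.714 N up the incline and F sin 55° = 184.3 × 0.8192 = 150.979 N pressing into the surface.
The normal force is therefore N = mg cos 55° + F sin 55° = 50.592 + 150.979 = 201.571 N, and kinetic friction down the slope is μN = 0.14 × 201.571 = 28.220 N.
Along the incline: F cos 55° − mg sin 55° − μN = ma, so 105.714 − 72.253 − 28.220 = 9 a, giving a = 0.5823 m/s².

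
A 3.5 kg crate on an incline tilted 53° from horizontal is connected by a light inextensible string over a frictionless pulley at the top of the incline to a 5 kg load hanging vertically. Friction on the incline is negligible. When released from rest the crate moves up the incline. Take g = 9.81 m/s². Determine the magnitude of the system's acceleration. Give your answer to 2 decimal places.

2.54 m/s²

For the crate on the incline: the weight component along the slope is m₁g sin 53° = 3.5 × 9.81 × 0.7986 = 27.420 N and the normal force is N = m₁g cos 53° = 20.663 N.
Newton's second law for the crate (up-slope positive): T − 27.420 = 3.5 a. For the hanging load (downward positive): 5 × 9.81 − T = 5 a.
Adding the two equations eliminates T: 21.630 = 8.5 a, so a = 2.5447 m/s².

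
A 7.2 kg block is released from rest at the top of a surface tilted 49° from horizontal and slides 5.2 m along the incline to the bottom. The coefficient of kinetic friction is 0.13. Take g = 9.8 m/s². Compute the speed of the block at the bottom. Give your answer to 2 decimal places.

The weight component along the incline is mg sin 49° = 53.252 N and the normal force is N = mg cos 49° = 46.292 N.
Friction up the slope is f = μN = 0.13 × 46.292 = 6.018 N, so the net downslope force is 53.252 − 6.018 = 47.234 N and a = 47.234 / 7.2 = 6.5603 m/s².
Starting from rest over a distance of 5.2 m, v² = 2aL = 2 × 6.5603 × 5.2 = 68.2271, so v = 8.2600 m/s.

8.26 m/s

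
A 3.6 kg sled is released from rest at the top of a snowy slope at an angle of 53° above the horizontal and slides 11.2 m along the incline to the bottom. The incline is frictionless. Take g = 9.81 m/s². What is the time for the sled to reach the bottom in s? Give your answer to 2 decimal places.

The weight component along the incline is mg sin 53° = 28.205 N and the normal force is N = mg cos 53° = 21.254 N.
With no friction, a = g sin 53° = 7.8346 m/s².
Starting from rest, L = ½at², so t = √(2L/a) = √(2 × 11.2 / 7.8346) = 1.6909 s.

1.69 s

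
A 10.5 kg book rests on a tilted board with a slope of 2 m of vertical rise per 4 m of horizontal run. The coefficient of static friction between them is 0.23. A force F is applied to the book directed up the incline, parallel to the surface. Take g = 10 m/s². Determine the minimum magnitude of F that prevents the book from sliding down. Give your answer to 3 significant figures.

The normal force is N = mg cos 26.57° = 93.915 N. With F at its minimum the book is on the verge of sliding down, so static friction is at its maximum μ_s N = 0.23 × 93.915 = 21.600 N and acts up the slope.
Equilibrium along the incline: F + μ_s N = mg sin 26.57°, so F = 46.957 − 21.600 = 25.357 N.

25.4 N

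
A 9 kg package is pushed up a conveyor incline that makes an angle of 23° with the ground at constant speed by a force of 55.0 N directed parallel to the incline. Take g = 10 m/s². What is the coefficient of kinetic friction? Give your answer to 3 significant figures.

0.239

At constant speed ΣF = 0 along the incline. The applied 55.0 N acts up the slope; the weight component mg sin 23° = 35.166 N and kinetic friction μN both act down the slope.
So 55.0 = 35.166 + μ × 82.845, giving μ = (55.0 − 35.166) / 82.845 = 0.2394.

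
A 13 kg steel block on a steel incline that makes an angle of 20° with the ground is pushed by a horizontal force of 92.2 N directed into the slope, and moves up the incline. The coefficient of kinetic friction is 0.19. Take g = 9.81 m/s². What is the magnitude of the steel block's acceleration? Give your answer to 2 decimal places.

The horizontal push has components F cos 20° = 92.2 × 0.9397 = 86.640 N up the incline and F sin 20° = 92.2 × 0.3420 = 31.532 N pressing into the surface.
The normal force is therefore N = mg cos 20° + F sin 20° = 119.840 + 31.532 = 151.372 N, and kinetic friction down the slope is μN = 0.19 × 151.372 = 28.761 N.
Along the incline: F cos 20° − mg sin 20° − μN = ma, so 86.640 − 43.615 − 28.761 = 13 a, giving a = 1.0972 m/s².

1.10 m/s²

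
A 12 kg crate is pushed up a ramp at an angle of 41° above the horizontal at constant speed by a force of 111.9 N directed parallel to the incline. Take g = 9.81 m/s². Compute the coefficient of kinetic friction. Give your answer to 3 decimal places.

At constant speed ΣF = 0 along the incline. The applied 111.9 N acts up the slope; the weight component mg sin 41° = 77.231 N and kinetic friction μN both act down the slope.
So 111.9 = 77.231 + μ × 88.844, giving μ = (111.9 − 77.231) / 88.844 = 0.3902.

0.390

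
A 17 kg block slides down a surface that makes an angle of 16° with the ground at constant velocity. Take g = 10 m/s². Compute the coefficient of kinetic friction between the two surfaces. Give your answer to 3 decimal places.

0.287

At constant velocity the net force along the incline is zero: mg sin 16° = μ mg cos 16°.
So μ = tan 16° = 0.2756 / 0.9613 = 0.2867.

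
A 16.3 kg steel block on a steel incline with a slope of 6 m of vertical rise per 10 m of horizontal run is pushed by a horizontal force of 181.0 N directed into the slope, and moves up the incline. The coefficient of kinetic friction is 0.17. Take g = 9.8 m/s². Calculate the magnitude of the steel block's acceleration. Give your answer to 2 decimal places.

2.08 m/s²

The horizontal push has components F cos 30.96° = 181.0 × 0.8575 = 155.208 N up the incline and F sin 30.96° = 181.0 × 0.5145 = 93.124 N pressing into the surface.
The normal force is therefore N = mg cos 30.96° + F sin 30.96° = 136.977 + 93.124 = 230.101 N, and kinetic friction down the slope is μN = 0.17 × 230.101 = 39.117 N.
Along the incline: F cos 30.96° − mg sin 30.96° − μN = ma, so 155.208 − 82.186 − 39.117 = 16.3 a, giving a = 2.0801 m/s².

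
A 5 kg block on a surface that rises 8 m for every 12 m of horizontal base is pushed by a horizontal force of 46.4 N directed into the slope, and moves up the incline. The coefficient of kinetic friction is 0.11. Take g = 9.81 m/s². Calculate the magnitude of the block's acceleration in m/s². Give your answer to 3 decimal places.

0.816 m/s²

The horizontal push has components F cos 33.69° = 46.4 × 0.8321 = 38.609 N up the incline and F sin 33.69° = 46.4 × 0.5547 = 25.738 N pressing into the surface.
The normal force is therefore N = mg cos 33.69° + F sin 33.69° = 40.815 + 25.738 = 66.553 N, and kinetic friction down the slope is μN = 0.11 × 66.553 = 7.321 N.
Along the incline: F cos 33.69° − mg sin 33.69° − μN = ma, so 38.609 − 27.208 − 7.321 = 5 a, giving a = 0.8160 m/s².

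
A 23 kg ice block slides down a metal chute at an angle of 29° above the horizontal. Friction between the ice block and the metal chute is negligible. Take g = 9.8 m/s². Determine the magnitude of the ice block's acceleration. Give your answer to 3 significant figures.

Resolving the weight along the incline: the component pulling the ice block down the slope is mg sin 29° = 23 × 9.8 × 0.4848 = 109.274 N, and the normal force is N = mg cos 29° = 23 × 9.8 × 0.8746 = 197.135 N.
With no friction the net force along the incline is 109.274 N, so a = g sin 29° = 109.274 / 23 = 4.7510 m/s².

4.75 m/s²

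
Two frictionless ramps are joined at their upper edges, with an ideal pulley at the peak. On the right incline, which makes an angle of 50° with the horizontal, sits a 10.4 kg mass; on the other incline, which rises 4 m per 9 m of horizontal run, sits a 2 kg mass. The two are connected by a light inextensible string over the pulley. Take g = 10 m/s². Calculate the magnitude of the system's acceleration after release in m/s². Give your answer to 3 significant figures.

Resolve each weight along its own incline: the 10.4 kg mass has component 10.4 × 10 × sin 50° = 79.669 N down its slope, and the 2 kg mass has 2 × 10 × sin 23.96° = 8.123 N down its slope.
The 10.4 kg side's 79.669 N exceeds the other side's 8.123 N, so that mass slides down and the 2 kg mass slides up. Taking that direction as positive, Newton's second law for the whole system gives 79.669 − 8.123 = (10.4 + 2) a, so a = 71.546 / 12.4 = 5.7698 m/s².

5.77 m/s²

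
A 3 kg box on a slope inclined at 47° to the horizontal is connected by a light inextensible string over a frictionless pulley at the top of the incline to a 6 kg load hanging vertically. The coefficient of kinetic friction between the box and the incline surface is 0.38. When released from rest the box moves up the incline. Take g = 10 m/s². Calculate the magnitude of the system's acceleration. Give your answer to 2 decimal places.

For the box on the incline: the weight component along the slope is m₁g sin 47° = 3 × 10 × 0.7314 = 21.942 N and the normal force is N = m₁g cos 47° = 20.460 N.
Kinetic friction opposes the box's motion up the incline: f = μN = 0.38 × 20.460 = 7.775 N acting down the slope.
Newton's second law for the box (up-slope positive): T − 21.942 − 7.775 = 3 a. For the hanging load (downward positive): 6 × 10 − T = 6 a.
Adding the two equations eliminates T: 30.283 = 9 a, so a = 3.3648 m/s².

3.36 m/s²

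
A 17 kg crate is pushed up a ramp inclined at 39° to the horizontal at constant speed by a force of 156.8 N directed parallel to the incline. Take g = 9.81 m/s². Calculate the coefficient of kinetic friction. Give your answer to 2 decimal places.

At constant speed ΣF = 0 along the incline. The applied 156.8 N acts up the slope; the weight component mg sin 39° = 104.952 N and kinetic friction μN both act down the slope.
So 156.8 = 104.952 + μ × 129.605, giving μ = (156.8 − 104.952) / 129.605 = 0.4000.

0.40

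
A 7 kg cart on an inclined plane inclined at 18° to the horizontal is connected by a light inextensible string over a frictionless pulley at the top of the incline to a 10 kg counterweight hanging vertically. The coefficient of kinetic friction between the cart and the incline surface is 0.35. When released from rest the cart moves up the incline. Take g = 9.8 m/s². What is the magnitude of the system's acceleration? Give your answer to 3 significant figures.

3.17 m/s²

For the cart on the incline: the weight component along the slope is m₁g sin 18° = 7 × 9.8 × 0.3090 = 21.197 N and the normal force is N = m₁g cos 18° = 65.242 N.
Kinetic friction opposes the cart's motion up the incline: f = μN = 0.35 × 65.242 = 22.835 N acting down the slope.
Newton's second law for the cart (up-slope positive): T − 21.197 − 22.835 = 7 a. For the hanging counterweight (downward positive): 10 × 9.8 − T = 10 a.
Adding the two equations eliminates T: 53.968 = 17 a, so a = 3.1746 m/s².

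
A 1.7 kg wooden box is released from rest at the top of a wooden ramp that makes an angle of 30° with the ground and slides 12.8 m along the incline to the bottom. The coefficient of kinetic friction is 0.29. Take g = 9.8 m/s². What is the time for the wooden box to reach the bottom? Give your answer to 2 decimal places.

The weight component along the incline is mg sin 30° = 8.330 N and the normal force is N = mg cos 30° = 14.428 N.
Friction up the slope is f = μN = 0.29 × 14.428 = 4.184 N, so the net downslope force is 8.330 − 4.184 = 4.146 N and a = 4.146 / 1.7 = 2.4388 m/s².
Starting from rest, L = ½at², so t = √(2L/a) = √(2 × 12.8 / 2.4388) = 3.2399 s.

3.24 s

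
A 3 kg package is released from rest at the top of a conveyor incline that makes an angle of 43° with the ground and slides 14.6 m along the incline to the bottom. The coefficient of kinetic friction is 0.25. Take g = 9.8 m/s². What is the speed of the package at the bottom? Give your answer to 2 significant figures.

The weight component along the incline is mg sin 43° = 20.051 N and the normal force is N = mg cos 43° = 21.502 N.
Friction up the slope is f = μN = 0.25 × 21.502 = 5.375 N, so the net downslope force is 20.051 − 5.375 = 14.676 N and a = 14.676 / 3 = 4.8920 m/s².
Starting from rest over a distance of 14.6 m, v² = 2aL = 2 × 4.8920 × 14.6 = 142.8464, so v = 11.9518 m/s.

12 m/s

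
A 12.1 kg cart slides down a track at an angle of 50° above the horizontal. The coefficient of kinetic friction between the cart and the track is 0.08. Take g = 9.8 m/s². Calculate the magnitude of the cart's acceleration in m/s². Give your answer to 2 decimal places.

Resolving the weight along the incline: the component pulling the cart down the slope is mg sin 50° = 12.1 × 9.8 × 0.7660 = 90.832 N, and the normal force is N = mg cos 50° = 12.1 × 9.8 × 0.6428 = 76.223 N.
Kinetic friction acts up the slope with magnitude f = μN = 0.08 × 76.223 = 6.098 N.
Net force along the incline is 90.832 − 6.098 = 84.734 N, so a = 84.734 / 12.1 = 7.0028 m/s².

7.00 m/s²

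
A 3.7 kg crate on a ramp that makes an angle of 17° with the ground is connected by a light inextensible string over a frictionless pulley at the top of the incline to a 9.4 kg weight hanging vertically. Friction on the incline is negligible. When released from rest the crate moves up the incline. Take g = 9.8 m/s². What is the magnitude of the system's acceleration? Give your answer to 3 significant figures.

For the crate on the incline: the weight component along the slope is m₁g sin 17° = 3.7 × 9.8 × 0.2924 = 10.602 N and the normal force is N = m₁g cos 17° = 34.676 N.
Newton's second law for the crate (up-slope positive): T − 10.602 = 3.7 a. For the hanging weight (downward positive): 9.4 × 9.8 − T = 9.4 a.
Adding the two equations eliminates T: 81.518 = 13.1 a, so a = 6.2227 m/s².

6.22 m/s²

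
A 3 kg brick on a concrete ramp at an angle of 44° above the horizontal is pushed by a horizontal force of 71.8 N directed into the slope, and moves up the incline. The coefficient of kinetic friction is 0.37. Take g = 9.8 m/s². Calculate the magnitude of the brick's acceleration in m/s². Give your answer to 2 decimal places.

The horizontal push has components F cos 44° = 71.8 × 0.7193 = 51.646 N up the incline and F sin 44° = 71.8 × 0.6947 = 49.879 N pressing into the surface.
The normal force is therefore N = mg cos 44° + F sin 44° = 21.147 + 49.879 = 71.026 N, and kinetic friction down the slope is μN = 0.37 × 71.026 = 26.280 N.
Along the incline: F cos 44° − mg sin 44° − μN = ma, so 51.646 − 20.424 − 26.280 = 3 a, giving a = 1.6473 m/s².

1.65 m/s²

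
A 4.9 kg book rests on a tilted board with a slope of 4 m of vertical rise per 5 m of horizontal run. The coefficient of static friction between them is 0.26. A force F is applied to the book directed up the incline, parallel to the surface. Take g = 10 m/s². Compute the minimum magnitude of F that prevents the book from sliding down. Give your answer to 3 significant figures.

20.7 N

The normal force is N = mg cos 38.66° = 38.263 N. With F at its minimum the book is on the verge of sliding down, so static friction is at its maximum μ_s N = 0.26 × 38.263 = 9.948 N and acts up the slope.
Equilibrium along the incline: F + μ_s N = mg sin 38.66°, so F = 30.610 − 9.948 = 20.662 N.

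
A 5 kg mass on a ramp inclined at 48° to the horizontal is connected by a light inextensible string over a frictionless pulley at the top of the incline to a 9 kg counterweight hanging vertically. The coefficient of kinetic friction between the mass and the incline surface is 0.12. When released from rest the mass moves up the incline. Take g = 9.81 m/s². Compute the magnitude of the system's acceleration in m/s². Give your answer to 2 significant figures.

3.4 m/s²

For the mass on the incline: the weight component along the slope is m₁g sin 48° = 5 × 9.81 × 0.7431 = 36.449 N and the normal force is N = m₁g cos 48° = 32.821 N.
Kinetic friction opposes the mass's motion up the incline: f = μN = 0.12 × 32.821 = 3.939 N acting down the slope.
Newton's second law for the mass (up-slope positive): T − 36.449 − 3.939 = 5 a. For the hanging counterweight (downward positive): 9 × 9.81 − T = 9 a.
Adding the two equations eliminates T: 47.902 = 14 a, so a = 3.4216 m/s².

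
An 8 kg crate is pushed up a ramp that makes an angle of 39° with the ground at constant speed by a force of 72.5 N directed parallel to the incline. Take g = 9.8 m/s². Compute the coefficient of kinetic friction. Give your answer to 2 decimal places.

0.38

At constant speed ΣF = 0 along the incline. The applied 72.5 N acts up the slope; the weight component mg sin 39° = 49.339 N and kinetic friction μN both act down the slope.
So 72.5 = 49.339 + μ × 60.928, giving μ = (72.5 − 49.339) / 60.928 = 0.3801.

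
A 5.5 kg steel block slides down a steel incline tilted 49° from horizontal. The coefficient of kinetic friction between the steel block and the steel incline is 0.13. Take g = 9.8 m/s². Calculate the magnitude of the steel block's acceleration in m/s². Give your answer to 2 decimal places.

Resolving the weight along the incline: the component pulling the steel block down the slope is mg sin 49° = 5.5 × 9.8 × 0.7547 = 40.678 N, and the normal force is N = mg cos 49° = 5.5 × 9.8 × 0.6561 = 35.364 N.
Kinetic friction acts up the slope with magnitude f = μN = 0.13 × 35.364 = 4.597 N.
Net force along the incline is 40.678 − 4.597 = 36.081 N, so a = 36.081 / 5.5 = 6.5602 m/s².

6.56 m/s²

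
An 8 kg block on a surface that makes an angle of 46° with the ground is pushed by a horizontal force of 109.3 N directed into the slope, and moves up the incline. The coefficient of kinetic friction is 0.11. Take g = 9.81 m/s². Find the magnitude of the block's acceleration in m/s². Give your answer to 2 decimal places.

0.60 m/s²

The horizontal push has components F cos 46° = 109.3 × 0.6947 = 75.931 N up the incline and F sin 46° = 109.3 × 0.7193 = 78.619 N pressing into the surface.
The normal force is therefore N = mg cos 46° + F sin 46° = 54.520 + 78.619 = 133.139 N, and kinetic friction down the slope is μN = 0.11 × 133.139 = 14.645 N.
Along the incline: F cos 46° − mg sin 46° − μN = ma, so 75.931 − 56.451 − 14.645 = 8 a, giving a = 0.6044 m/s².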